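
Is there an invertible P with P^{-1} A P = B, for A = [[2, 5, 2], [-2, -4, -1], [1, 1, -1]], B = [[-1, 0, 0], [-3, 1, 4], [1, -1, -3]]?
Yes.

Two matrices over a field are similar if and only if they have the same invariant factors.

Both A and B have characteristic polynomial (x + 1)^3 and minimal polynomial (x + 1)^3. Computing further, both have invariant factors (x + 1)^3. Hence A and B are similar.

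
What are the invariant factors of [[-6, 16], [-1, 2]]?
(x + 2)^2

The Jordan structure of A has elementary divisors (x + 2)^2. Arranging the block sizes at each eigenvalue in decreasing order and taking row products gives the invariant factors.

Invariant factors (smallest first, each dividing the next): (x + 2)^2.

Check: the last factor (x + 2)^2 is the minimal polynomial, and the product (x + 2)^2 is the characteristic polynomial.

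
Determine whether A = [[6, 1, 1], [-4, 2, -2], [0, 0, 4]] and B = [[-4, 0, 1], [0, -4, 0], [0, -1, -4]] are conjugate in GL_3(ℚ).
No.

trace(A) = 12 but trace(B) = -12. The trace is a similarity invariant, so A and B are not similar.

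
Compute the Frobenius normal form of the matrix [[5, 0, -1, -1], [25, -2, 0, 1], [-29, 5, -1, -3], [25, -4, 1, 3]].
R = [[0, 0, 0, 20], [1, 0, 0, -24], [0, 1, 0, 4], [0, 0, 1, 5]]

The invariant factors of A (the non-unit diagonal entries of the Smith normal form of xI - A over ℚ[x]) are (x - 5)(x^3 - 4x + 4), each dividing the next. The characteristic polynomial is their product, (x - 5)(x^3 - 4x + 4).

The rational canonical form is the block-diagonal matrix of companion matrices C(f_i):
R = [[0, 0, 0, 20], [1, 0, 0, -24], [0, 1, 0, 4], [0, 0, 1, 5]].

Note the characteristic polynomial does not split into linear factors over ℚ, so A has no Jordan form over ℚ; the rational canonical form exists over any field.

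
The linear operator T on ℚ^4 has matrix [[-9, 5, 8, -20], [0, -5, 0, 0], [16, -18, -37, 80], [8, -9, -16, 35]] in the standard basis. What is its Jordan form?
The characteristic polynomial is det(xI - A) = (x + 1)(x + 5)^3, so the eigenvalues are -5 (algebraic multiplicity 3), -1 (algebraic multiplicity 1).

For λ = -5: rank(A + 5I) = 2, rank((A + 5I)^2) = 1. The eigenspace has dimension 4 - 2 = 2, so there are 2 Jordan blocks; the rank sequence gives block sizes [2, 1].

For λ = -1: algebraic multiplicity 1 gives one 1×1 block.

Assembling the blocks gives the Jordan form J above.

J = [[-5, 1, 0, 0], [0, -5, 0, 0], [0, 0, -5, 0], [0, 0, 0, -1]]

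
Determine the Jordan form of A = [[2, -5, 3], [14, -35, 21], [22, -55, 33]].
The characteristic polynomial is det(xI - A) = x^3, so the eigenvalues are 0 (algebraic multiplicity 3).

For λ = 0: rank(A) = 1, rank(A^2) = 0. The eigenspace has dimension 3 - 1 = 2, so there are 2 Jordan blocks; the rank sequence gives block sizes [2, 1].

Assembling the blocks gives the Jordan form J above.

J = [[0, 1, 0], [0, 0, 0], [0, 0, 0]]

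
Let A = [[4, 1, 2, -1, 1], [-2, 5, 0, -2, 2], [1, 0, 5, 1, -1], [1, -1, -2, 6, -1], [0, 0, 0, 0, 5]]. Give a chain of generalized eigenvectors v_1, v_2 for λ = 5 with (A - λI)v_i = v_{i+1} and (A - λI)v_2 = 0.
We seek v_1 ∈ ker((A - 5I)^2) \ ker(A - 5I), then set v_{i+1} = (A - 5I) v_i.

One such chain is v_1 = [[-1, 1, 0, 1, 0]]^T, v_2 = [[1, 0, 0, -1, 0]]^T. Check: (A - 5I) v_2 = [[0, 0, 0, 0, 0]]^T = 0.

v_1 = [[-1, 1, 0, 1, 0]]^T, v_2 = [[1, 0, 0, -1, 0]]^T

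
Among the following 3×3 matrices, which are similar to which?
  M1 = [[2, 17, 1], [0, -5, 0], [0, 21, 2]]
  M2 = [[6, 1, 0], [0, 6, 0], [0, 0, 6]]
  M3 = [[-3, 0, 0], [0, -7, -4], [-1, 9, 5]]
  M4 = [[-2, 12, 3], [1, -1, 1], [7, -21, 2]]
3 classes: {M1, M4}, {M2}, {M3}

Characteristic polynomials: χ_{M1} = (x - 2)^2(x + 5), χ_{M2} = (x - 6)^3, χ_{M3} = (x + 1)^2(x + 3), χ_{M4} = (x - 2)^2(x + 5).

{M1, M4}: invariant factors (x - 2)^2(x + 5).

{M2}: invariant factors x - 6, (x - 6)^2.

{M3}: invariant factors (x + 1)^2(x + 3).

Matrices are similar if and only if their invariant-factor lists agree; the partition into similarity classes is {M1, M4}, {M2}, {M3}.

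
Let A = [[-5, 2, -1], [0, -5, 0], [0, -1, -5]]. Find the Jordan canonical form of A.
The characteristic polynomial is det(xI - A) = (x + 5)^3, so the eigenvalues are -5 (algebraic multiplicity 3).

For λ = -5: rank(A + 5I) = 2, rank((A + 5I)^2) = 1, rank((A + 5I)^3) = 0. The eigenspace has dimension 3 - 2 = 1, so there is 1 Jordan block; the rank sequence gives block sizes [3].

Assembling the blocks gives the Jordan form J above.

J = [[-5, 1, 0], [0, -5, 1], [0, 0, -5]]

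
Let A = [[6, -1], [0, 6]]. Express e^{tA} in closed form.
A has Jordan form J = [[6, 1], [0, 6]] with A = PJP^{-1}, so e^{tA} = P e^{tJ} P^{-1}.

For a Jordan block J_k(λ), e^{tJ_k(λ)} = e^{λt} · (I + tN + t^2 N^2/2! + ... + t^{k-1} N^{k-1}/(k-1)!) where N is the nilpotent superdiagonal part.

Assembling the blocks and conjugating back gives the entries of e^{tA} as shown above.

e^{tA} = [[e^{6*t}, -t*e^{6*t}], [0, e^{6*t}]]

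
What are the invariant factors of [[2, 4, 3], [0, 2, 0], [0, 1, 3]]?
(x - 3)(x - 2)^2

The Jordan structure of A has elementary divisors (x - 2)^2, (x - 3). Arranging the block sizes at each eigenvalue in decreasing order and taking row products gives the invariant factors.

Invariant factors (smallest first, each dividing the next): (x - 3)(x - 2)^2.

Check: the last factor (x - 3)(x - 2)^2 is the minimal polynomial, and the product (x - 3)(x - 2)^2 is the characteristic polynomial.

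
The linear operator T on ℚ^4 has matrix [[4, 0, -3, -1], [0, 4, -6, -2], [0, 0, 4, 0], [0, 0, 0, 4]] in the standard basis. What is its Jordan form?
The characteristic polynomial is det(xI - A) = (x - 4)^4, so the eigenvalues are 4 (algebraic multiplicity 4).

For λ = 4: rank(A - 4I) = 1, rank((A - 4I)^2) = 0. The eigenspace has dimension 4 - 1 = 3, so there are 3 Jordan blocks; the rank sequence gives block sizes [2, 1, 1].

Assembling the blocks gives the Jordan form J above.

J = [[4, 1, 0, 0], [0, 4, 0, 0], [0, 0, 4, 0], [0, 0, 0, 4]]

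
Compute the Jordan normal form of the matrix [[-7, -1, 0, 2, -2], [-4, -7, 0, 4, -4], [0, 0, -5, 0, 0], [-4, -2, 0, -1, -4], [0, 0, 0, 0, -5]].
The characteristic polynomial is det(xI - A) = (x + 5)^5, so the eigenvalues are -5 (algebraic multiplicity 5).

For λ = -5: rank(A + 5I) = 1, rank((A + 5I)^2) = 0. The eigenspace has dimension 5 - 1 = 4, so there are 4 Jordan blocks; the rank sequence gives block sizes [2, 1, 1, 1].

Assembling the blocks gives the Jordan form J above.

J = [[-5, 1, 0, 0, 0], [0, -5, 0, 0, 0], [0, 0, -5, 0, 0], [0, 0, 0, -5, 0], [0, 0, 0, 0, -5]]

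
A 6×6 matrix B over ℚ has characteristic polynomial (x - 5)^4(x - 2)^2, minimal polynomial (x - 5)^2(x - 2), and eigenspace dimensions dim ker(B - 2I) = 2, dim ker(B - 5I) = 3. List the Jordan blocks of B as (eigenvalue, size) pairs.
Jordan blocks: (2, 1), (2, 1), (5, 2), (5, 1), (5, 1)

λ = 2: algebraic multiplicity 2 (exponent in χ_B), largest block size 1 (exponent in m_B), 2 blocks (geometric multiplicity). These force block sizes [1, 1].
λ = 5: algebraic multiplicity 4 (exponent in χ_B), largest block size 2 (exponent in m_B), 3 blocks (geometric multiplicity). These force block sizes [2, 1, 1].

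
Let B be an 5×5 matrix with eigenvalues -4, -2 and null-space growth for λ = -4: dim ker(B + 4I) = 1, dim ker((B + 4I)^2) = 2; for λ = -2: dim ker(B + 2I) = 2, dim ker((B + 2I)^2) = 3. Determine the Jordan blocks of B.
Jordan blocks: (-4, 2), (-2, 2), (-2, 1)

λ = -4: successive nullity increments [1, 1] count blocks of size ≥ k; block sizes are [2].
λ = -2: successive nullity increments [2, 1] count blocks of size ≥ k; block sizes are [2, 1].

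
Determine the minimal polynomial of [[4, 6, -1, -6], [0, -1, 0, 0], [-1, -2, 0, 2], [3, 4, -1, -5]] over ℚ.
The characteristic polynomial factors as (x - 1)(x + 1)^3. The minimal polynomial is ∏(x - λ)^{k_λ} where k_λ is the size of the largest Jordan block at λ.

For λ = -1: rank(A + I) = 2, and the largest Jordan block has size 2 (the smallest k with rank((A + I)^k) = rank((A + I)^(k+1))).
For λ = 1: rank(A - I) = 3, and the largest Jordan block has size 1 (the smallest k with rank((A - I)^k) = rank((A - I)^(k+1))).

So m_A(x) = (x - 1)(x + 1)^2.

m_A(x) = (x - 1)(x + 1)^2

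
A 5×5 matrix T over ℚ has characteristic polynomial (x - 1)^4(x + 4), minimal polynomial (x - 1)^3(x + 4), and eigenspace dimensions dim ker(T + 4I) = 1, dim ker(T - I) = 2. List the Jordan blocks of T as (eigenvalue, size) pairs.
Jordan blocks: (-4, 1), (1, 3), (1, 1)

λ = -4: algebraic multiplicity 1 (exponent in χ_T), largest block size 1 (exponent in m_T), 1 block (geometric multiplicity). This forces block sizes [1].
λ = 1: algebraic multiplicity 4 (exponent in χ_T), largest block size 3 (exponent in m_T), 2 blocks (geometric multiplicity). These force block sizes [3, 1].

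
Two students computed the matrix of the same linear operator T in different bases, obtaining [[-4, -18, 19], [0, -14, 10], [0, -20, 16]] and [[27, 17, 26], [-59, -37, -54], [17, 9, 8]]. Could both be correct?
Yes.

Two matrices over a field are similar if and only if they have the same invariant factors.

Both A and B have characteristic polynomial (x - 6)(x + 4)^2 and minimal polynomial (x - 6)(x + 4)^2. Computing further, both have invariant factors (x - 6)(x + 4)^2. Hence A and B are similar.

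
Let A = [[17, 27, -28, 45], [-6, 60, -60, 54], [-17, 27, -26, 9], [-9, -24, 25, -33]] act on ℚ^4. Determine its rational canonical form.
The invariant factors of A (the non-unit diagonal entries of the Smith normal form of xI - A over ℚ[x]) are x - 6, (x - 6)(x - 3)^2, each dividing the next. The characteristic polynomial is their product, (x - 6)^2(x - 3)^2.

The rational canonical form is the block-diagonal matrix of companion matrices C(f_i):
R = [[6, 0, 0, 0], [0, 0, 0, 54], [0, 1, 0, -45], [0, 0, 1, 12]].

R = [[6, 0, 0, 0], [0, 0, 0, 54], [0, 1, 0, -45], [0, 0, 1, 12]]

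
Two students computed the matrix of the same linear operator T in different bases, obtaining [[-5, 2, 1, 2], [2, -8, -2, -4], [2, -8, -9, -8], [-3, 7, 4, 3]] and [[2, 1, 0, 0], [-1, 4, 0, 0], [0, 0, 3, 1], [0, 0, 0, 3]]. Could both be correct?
trace(A) = -19 but trace(B) = 12. The trace is a similarity invariant, so A and B are not similar.

No.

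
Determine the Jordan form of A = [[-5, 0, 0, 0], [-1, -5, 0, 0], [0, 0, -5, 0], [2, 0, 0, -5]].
The characteristic polynomial is det(xI - A) = (x + 5)^4, so the eigenvalues are -5 (algebraic multiplicity 4).

For λ = -5: rank(A + 5I) = 1, rank((A + 5I)^2) = 0. The eigenspace has dimension 4 - 1 = 3, so there are 3 Jordan blocks; the rank sequence gives block sizes [2, 1, 1].

Assembling the blocks gives the Jordan form J above.

J = [[-5, 1, 0, 0], [0, -5, 0, 0], [0, 0, -5, 0], [0, 0, 0, -5]]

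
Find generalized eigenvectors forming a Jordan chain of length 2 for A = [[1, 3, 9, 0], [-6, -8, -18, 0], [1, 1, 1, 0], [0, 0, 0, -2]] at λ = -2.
v_1 = [[-7, 17, -3, 0]]^T, v_2 = [[3, -6, 1, 0]]^T

We seek v_1 ∈ ker((A + 2I)^2) \ ker(A + 2I), then set v_{i+1} = (A + 2I) v_i.

One such chain is v_1 = [[-7, 17, -3, 0]]^T, v_2 = [[3, -6, 1, 0]]^T. Check: (A + 2I) v_2 = [[0, 0, 0, 0]]^T = 0.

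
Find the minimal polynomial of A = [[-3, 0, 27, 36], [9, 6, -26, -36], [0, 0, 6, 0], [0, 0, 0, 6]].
m_A(x) = (x - 6)^2(x + 3)

The characteristic polynomial factors as (x - 6)^3(x + 3). The minimal polynomial is ∏(x - λ)^{k_λ} where k_λ is the size of the largest Jordan block at λ.

For λ = -3: rank(A + 3I) = 3, and the largest Jordan block has size 1 (the smallest k with rank((A + 3I)^k) = rank((A + 3I)^(k+1))).
For λ = 6: rank(A - 6I) = 2, and the largest Jordan block has size 2 (the smallest k with rank((A - 6I)^k) = rank((A - 6I)^(k+1))).

So m_A(x) = (x - 6)^2(x + 3).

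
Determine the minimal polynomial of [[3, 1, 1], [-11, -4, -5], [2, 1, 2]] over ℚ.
m_A(x) = x^2(x - 1)

The characteristic polynomial factors as x^2(x - 1). The minimal polynomial is ∏(x - λ)^{k_λ} where k_λ is the size of the largest Jordan block at λ.

For λ = 0: rank(A) = 2, and the largest Jordan block has size 2 (the smallest k with rank(A^k) = rank(A^(k+1))).
For λ = 1: rank(A - I) = 2, and the largest Jordan block has size 1 (the smallest k with rank((A - I)^k) = rank((A - I)^(k+1))).

So m_A(x) = x^2(x - 1).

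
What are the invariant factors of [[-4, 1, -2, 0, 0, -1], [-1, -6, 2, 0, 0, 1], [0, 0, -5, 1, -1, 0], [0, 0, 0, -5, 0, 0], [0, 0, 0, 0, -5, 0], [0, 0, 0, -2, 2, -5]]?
The Jordan structure of A has elementary divisors (x + 5)^2, (x + 5)^2, (x + 5), (x + 5). Arranging the block sizes at each eigenvalue in decreasing order and taking row products gives the invariant factors.

Invariant factors (smallest first, each dividing the next): x + 5, x + 5, (x + 5)^2, (x + 5)^2.

Check: the last factor (x + 5)^2 is the minimal polynomial, and the product (x + 5)^6 is the characteristic polynomial.

x + 5, x + 5, (x + 5)^2, (x + 5)^2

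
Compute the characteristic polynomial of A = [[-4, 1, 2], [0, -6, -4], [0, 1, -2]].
χ_A(x) = (x + 4)^3

xI - A = [[x + 4, -1, -2], [0, x + 6, 4], [0, -1, x + 2]].

Expanding det(xI - A) along the first row:
det(xI - A) = + (x + 4)·det([[x + 6, 4], [-1, x + 2]]) - (-1)·det([[0, 4], [0, x + 2]]) + (-2)·det([[0, x + 6], [0, -1]]).

Evaluating gives χ_A(x) = x^3 + 12x^2 + 48x + 64 = (x + 4)^3.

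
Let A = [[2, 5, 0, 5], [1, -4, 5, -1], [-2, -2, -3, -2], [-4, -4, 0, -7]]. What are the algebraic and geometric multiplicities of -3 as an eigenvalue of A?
algebraic multiplicity 4, geometric multiplicity 2

The characteristic polynomial is (x + 3)^4, so the factor x + 3 appears with exponent 4: the algebraic multiplicity is 4.

rank(A + 3I) = 2, so the eigenspace has dimension 4 - 2 = 2: the geometric multiplicity is 2.

Since 2 < 4, A is not diagonalizable.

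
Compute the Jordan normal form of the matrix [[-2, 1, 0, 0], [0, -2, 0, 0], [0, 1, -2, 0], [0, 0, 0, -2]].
J = [[-2, 1, 0, 0], [0, -2, 0, 0], [0, 0, -2, 0], [0, 0, 0, -2]]

The characteristic polynomial is det(xI - A) = (x + 2)^4, so the eigenvalues are -2 (algebraic multiplicity 4).

For λ = -2: rank(A + 2I) = 1, rank((A + 2I)^2) = 0. The eigenspace has dimension 4 - 1 = 3, so there are 3 Jordan blocks; the rank sequence gives block sizes [2, 1, 1].

Assembling the blocks gives the Jordan form J above.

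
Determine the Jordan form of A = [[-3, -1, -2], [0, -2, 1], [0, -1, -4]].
J = [[-3, 1, 0], [0, -3, 1], [0, 0, -3]]

The characteristic polynomial is det(xI - A) = (x + 3)^3, so the eigenvalues are -3 (algebraic multiplicity 3).

For λ = -3: rank(A + 3I) = 2, rank((A + 3I)^2) = 1, rank((A + 3I)^3) = 0. The eigenspace has dimension 3 - 2 = 1, so there is 1 Jordan block; the rank sequence gives block sizes [3].

Assembling the blocks gives the Jordan form J above.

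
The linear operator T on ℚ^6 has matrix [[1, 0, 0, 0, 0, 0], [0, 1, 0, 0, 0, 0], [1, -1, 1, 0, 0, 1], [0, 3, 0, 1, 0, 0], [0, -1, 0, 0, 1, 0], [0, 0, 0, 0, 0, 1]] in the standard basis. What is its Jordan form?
The characteristic polynomial is det(xI - A) = (x - 1)^6, so the eigenvalues are 1 (algebraic multiplicity 6).

For λ = 1: rank(A - I) = 2, rank((A - I)^2) = 0. The eigenspace has dimension 6 - 2 = 4, so there are 4 Jordan blocks; the rank sequence gives block sizes [2, 2, 1, 1].

Assembling the blocks gives the Jordan form J above.

J = [[1, 1, 0, 0, 0, 0], [0, 1, 0, 0, 0, 0], [0, 0, 1, 1, 0, 0], [0, 0, 0, 1, 0, 0], [0, 0, 0, 0, 1, 0], [0, 0, 0, 0, 0, 1]]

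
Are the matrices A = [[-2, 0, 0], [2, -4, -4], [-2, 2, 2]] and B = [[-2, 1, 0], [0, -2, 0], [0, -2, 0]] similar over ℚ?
Both have characteristic polynomial x(x + 2)^2, but the minimal polynomial of A is x(x + 2) while the minimal polynomial of B is x(x + 2)^2. The minimal polynomial is a similarity invariant, so A and B are not similar.

No.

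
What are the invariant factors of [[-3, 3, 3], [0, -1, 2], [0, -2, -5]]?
The Jordan structure of A has elementary divisors (x + 3)^2, (x + 3). Arranging the block sizes at each eigenvalue in decreasing order and taking row products gives the invariant factors.

Invariant factors (smallest first, each dividing the next): x + 3, (x + 3)^2.

Check: the last factor (x + 3)^2 is the minimal polynomial, and the product (x + 3)^3 is the characteristic polynomial.

x + 3, (x + 3)^2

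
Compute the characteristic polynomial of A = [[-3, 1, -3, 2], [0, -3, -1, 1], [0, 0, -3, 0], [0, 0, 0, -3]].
χ_A(x) = (x + 3)^4

xI - A = [[x + 3, -1, 3, -2], [0, x + 3, 1, -1], [0, 0, x + 3, 0], [0, 0, 0, x + 3]].

Expanding det(xI - A) along the first row:
det(xI - A) = + (x + 3)·det([[x + 3, 1, -1], [0, x + 3, 0], [0, 0, x + 3]]) - (-1)·det([[0, 1, -1], [0, x + 3, 0], [0, 0, x + 3]]) + (3)·det([[0, x + 3, -1], [0, 0, 0], [0, 0, x + 3]]) - (-2)·det([[0, x + 3, 1], [0, 0, x + 3], [0, 0, 0]]).

Evaluating gives χ_A(x) = x^4 + 12x^3 + 54x^2 + 108x + 81 = (x + 3)^4.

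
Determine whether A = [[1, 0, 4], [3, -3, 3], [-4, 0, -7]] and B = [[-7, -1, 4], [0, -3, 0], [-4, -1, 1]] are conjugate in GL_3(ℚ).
Two matrices over a field are similar if and only if they have the same invariant factors.

Both A and B have characteristic polynomial (x + 3)^3 and minimal polynomial (x + 3)^2. Computing further, both have invariant factors x + 3, (x + 3)^2. Hence A and B are similar.

Yes.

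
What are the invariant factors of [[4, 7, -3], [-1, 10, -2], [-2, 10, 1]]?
The Jordan structure of A has elementary divisors (x - 5)^3. Arranging the block sizes at each eigenvalue in decreasing order and taking row products gives the invariant factors.

Invariant factors (smallest first, each dividing the next): (x - 5)^3.

Check: the last factor (x - 5)^3 is the minimal polynomial, and the product (x - 5)^3 is the characteristic polynomial.

(x - 5)^3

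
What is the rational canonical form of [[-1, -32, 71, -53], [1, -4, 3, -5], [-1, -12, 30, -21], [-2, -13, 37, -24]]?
The invariant factors of A (the non-unit diagonal entries of the Smith normal form of xI - A over ℚ[x]) are (x - 1)(x^3 - x + 2), each dividing the next. The characteristic polynomial is their product, (x - 1)(x^3 - x + 2).

The rational canonical form is the block-diagonal matrix of companion matrices C(f_i):
R = [[0, 0, 0, 2], [1, 0, 0, -3], [0, 1, 0, 1], [0, 0, 1, 1]].

Note the characteristic polynomial does not split into linear factors over ℚ, so A has no Jordan form over ℚ; the rational canonical form exists over any field.

R = [[0, 0, 0, 2], [1, 0, 0, -3], [0, 1, 0, 1], [0, 0, 1, 1]]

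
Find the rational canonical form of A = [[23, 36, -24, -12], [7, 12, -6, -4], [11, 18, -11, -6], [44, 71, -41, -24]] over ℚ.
R = [[0, 0, 0, -4], [1, 0, 0, 6], [0, 1, 0, -1], [0, 0, 1, 0]]

The invariant factors of A (the non-unit diagonal entries of the Smith normal form of xI - A over ℚ[x]) are (x - 1)^2(x^2 + 2x + 4), each dividing the next. The characteristic polynomial is their product, (x - 1)^2(x^2 + 2x + 4).

The rational canonical form is the block-diagonal matrix of companion matrices C(f_i):
R = [[0, 0, 0, -4], [1, 0, 0, 6], [0, 1, 0, -1], [0, 0, 1, 0]].

Note the characteristic polynomial does not split into linear factors over ℚ, so A has no Jordan form over ℚ; the rational canonical form exists over any field.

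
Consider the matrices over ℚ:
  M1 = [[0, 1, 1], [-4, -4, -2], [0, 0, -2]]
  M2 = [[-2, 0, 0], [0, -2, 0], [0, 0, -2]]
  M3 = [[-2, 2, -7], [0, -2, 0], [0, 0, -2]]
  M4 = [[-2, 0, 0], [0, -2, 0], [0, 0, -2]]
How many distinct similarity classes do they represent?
Characteristic polynomials: χ_{M1} = (x + 2)^3, χ_{M2} = (x + 2)^3, χ_{M3} = (x + 2)^3, χ_{M4} = (x + 2)^3.

{M1, M3}: invariant factors x + 2, (x + 2)^2.

{M2, M4}: invariant factors x + 2, x + 2, x + 2.

Matrices are similar if and only if their invariant-factor lists agree; the partition into similarity classes is {M1, M3}, {M2, M4}.

2 classes: {M1, M3}, {M2, M4}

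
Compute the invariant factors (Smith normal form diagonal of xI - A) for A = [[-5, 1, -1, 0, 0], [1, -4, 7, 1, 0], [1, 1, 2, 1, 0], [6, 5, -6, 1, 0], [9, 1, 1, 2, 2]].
The Jordan structure of A has elementary divisors (x + 5)^2, (x - 2)^2, (x - 2). Arranging the block sizes at each eigenvalue in decreasing order and taking row products gives the invariant factors.

Invariant factors (smallest first, each dividing the next): x - 2, (x - 2)^2(x + 5)^2.

Check: the last factor (x - 2)^2(x + 5)^2 is the minimal polynomial, and the product (x - 2)^3(x + 5)^2 is the characteristic polynomial.

x - 2, (x - 2)^2(x + 5)^2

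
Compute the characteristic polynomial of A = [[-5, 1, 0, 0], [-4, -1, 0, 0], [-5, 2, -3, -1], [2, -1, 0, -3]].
xI - A = [[x + 5, -1, 0, 0], [4, x + 1, 0, 0], [5, -2, x + 3, 1], [-2, 1, 0, x + 3]].

Expanding det(xI - A) along the first row:
det(xI - A) = + (x + 5)·det([[x + 1, 0, 0], [-2, x + 3, 1], [1, 0, x + 3]]) - (-1)·det([[4, 0, 0], [5, x + 3, 1], [-2, 0, x + 3]]) + (0)·det([[4, x + 1, 0], [5, -2, 1], [-2, 1, x + 3]]) - (0)·det([[4, x + 1, 0], [5, -2, x + 3], [-2, 1, 0]]).

Evaluating gives χ_A(x) = x^4 + 12x^3 + 54x^2 + 108x + 81 = (x + 3)^4.

χ_A(x) = (x + 3)^4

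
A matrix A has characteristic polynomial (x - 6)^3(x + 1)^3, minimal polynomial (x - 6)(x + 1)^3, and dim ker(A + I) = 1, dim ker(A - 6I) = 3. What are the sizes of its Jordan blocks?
λ = -1: algebraic multiplicity 3 (exponent in χ_A), largest block size 3 (exponent in m_A), 1 block (geometric multiplicity). This forces block sizes [3].
λ = 6: algebraic multiplicity 3 (exponent in χ_A), largest block size 1 (exponent in m_A), 3 blocks (geometric multiplicity). These force block sizes [1, 1, 1].

Jordan blocks: (-1, 3), (6, 1), (6, 1), (6, 1)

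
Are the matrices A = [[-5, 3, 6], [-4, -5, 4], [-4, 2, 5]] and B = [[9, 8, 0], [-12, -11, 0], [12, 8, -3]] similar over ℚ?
Both have characteristic polynomial (x - 1)(x + 3)^2, but the minimal polynomial of A is (x - 1)(x + 3)^2 while the minimal polynomial of B is (x - 1)(x + 3). The minimal polynomial is a similarity invariant, so A and B are not similar.

No.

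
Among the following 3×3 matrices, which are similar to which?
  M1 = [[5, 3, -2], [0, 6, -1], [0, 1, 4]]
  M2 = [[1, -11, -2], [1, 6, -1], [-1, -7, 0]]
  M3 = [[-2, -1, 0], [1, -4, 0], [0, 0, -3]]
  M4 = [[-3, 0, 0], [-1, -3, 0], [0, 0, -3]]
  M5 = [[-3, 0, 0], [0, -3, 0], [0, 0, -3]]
4 classes: {M1}, {M2}, {M3, M4}, {M5}

Characteristic polynomials: χ_{M1} = (x - 5)^3, χ_{M2} = (x - 4)^2(x + 1), χ_{M3} = (x + 3)^3, χ_{M4} = (x + 3)^3, χ_{M5} = (x + 3)^3.

{M1}: invariant factors (x - 5)^3.

{M2}: invariant factors (x - 4)^2(x + 1).

{M3, M4}: invariant factors x + 3, (x + 3)^2.

{M5}: invariant factors x + 3, x + 3, x + 3.

Matrices are similar if and only if their invariant-factor lists agree; the partition into similarity classes is {M1}, {M2}, {M3, M4}, {M5}.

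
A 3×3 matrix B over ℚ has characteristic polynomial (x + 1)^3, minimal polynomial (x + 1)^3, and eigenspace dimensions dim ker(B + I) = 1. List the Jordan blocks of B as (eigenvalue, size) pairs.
λ = -1: algebraic multiplicity 3 (exponent in χ_B), largest block size 3 (exponent in m_B), 1 block (geometric multiplicity). This forces block sizes [3].

Jordan blocks: (-1, 3)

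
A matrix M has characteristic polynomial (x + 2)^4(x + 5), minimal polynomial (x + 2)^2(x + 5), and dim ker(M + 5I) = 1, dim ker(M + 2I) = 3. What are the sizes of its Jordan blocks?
λ = -5: algebraic multiplicity 1 (exponent in χ_M), largest block size 1 (exponent in m_M), 1 block (geometric multiplicity). This forces block sizes [1].
λ = -2: algebraic multiplicity 4 (exponent in χ_M), largest block size 2 (exponent in m_M), 3 blocks (geometric multiplicity). These force block sizes [2, 1, 1].

Jordan blocks: (-5, 1), (-2, 2), (-2, 1), (-2, 1)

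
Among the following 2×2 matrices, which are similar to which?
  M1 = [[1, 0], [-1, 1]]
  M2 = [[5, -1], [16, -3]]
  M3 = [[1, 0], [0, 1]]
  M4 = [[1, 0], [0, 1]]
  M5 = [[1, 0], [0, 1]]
2 classes: {M1, M2}, {M3, M4, M5}

Characteristic polynomials: χ_{M1} = (x - 1)^2, χ_{M2} = (x - 1)^2, χ_{M3} = (x - 1)^2, χ_{M4} = (x - 1)^2, χ_{M5} = (x - 1)^2.

{M1, M2}: invariant factors (x - 1)^2.

{M3, M4, M5}: invariant factors x - 1, x - 1.

Matrices are similar if and only if their invariant-factor lists agree; the partition into similarity classes is {M1, M2}, {M3, M4, M5}.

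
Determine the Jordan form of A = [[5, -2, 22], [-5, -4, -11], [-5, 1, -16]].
The characteristic polynomial is det(xI - A) = (x + 5)^3, so the eigenvalues are -5 (algebraic multiplicity 3).

For λ = -5: rank(A + 5I) = 1, rank((A + 5I)^2) = 0. The eigenspace has dimension 3 - 1 = 2, so there are 2 Jordan blocks; the rank sequence gives block sizes [2, 1].

Assembling the blocks gives the Jordan form J above.

J = [[-5, 1, 0], [0, -5, 0], [0, 0, -5]]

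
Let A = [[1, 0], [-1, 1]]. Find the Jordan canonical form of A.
The characteristic polynomial is det(xI - A) = (x - 1)^2, so the eigenvalues are 1 (algebraic multiplicity 2).

For λ = 1: rank(A - I) = 1, rank((A - I)^2) = 0. The eigenspace has dimension 2 - 1 = 1, so there is 1 Jordan block; the rank sequence gives block sizes [2].

Assembling the blocks gives the Jordan form J above.

J = [[1, 1], [0, 1]]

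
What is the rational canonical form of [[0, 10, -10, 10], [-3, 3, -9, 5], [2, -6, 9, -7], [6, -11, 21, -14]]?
The invariant factors of A (the non-unit diagonal entries of the Smith normal form of xI - A over ℚ[x]) are (x + 2)(x^3 - 3x - 5), each dividing the next. The characteristic polynomial is their product, (x + 2)(x^3 - 3x - 5).

The rational canonical form is the block-diagonal matrix of companion matrices C(f_i):
R = [[0, 0, 0, 10], [1, 0, 0, 11], [0, 1, 0, 3], [0, 0, 1, -2]].

Note the characteristic polynomial does not split into linear factors over ℚ, so A has no Jordan form over ℚ; the rational canonical form exists over any field.

R = [[0, 0, 0, 10], [1, 0, 0, 11], [0, 1, 0, 3], [0, 0, 1, -2]]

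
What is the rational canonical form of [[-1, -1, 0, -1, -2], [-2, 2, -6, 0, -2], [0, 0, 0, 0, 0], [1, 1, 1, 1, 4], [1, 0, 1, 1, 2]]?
The invariant factors of A (the non-unit diagonal entries of the Smith normal form of xI - A over ℚ[x]) are x^2 - 2x - 2, x(x^2 - 2x - 2), each dividing the next. The characteristic polynomial is their product, x(x^2 - 2x - 2)^2.

The rational canonical form is the block-diagonal matrix of companion matrices C(f_i):
R = [[0, 2, 0, 0, 0], [1, 2, 0, 0, 0], [0, 0, 0, 0, 0], [0, 0, 1, 0, 2], [0, 0, 0, 1, 2]].

Note the characteristic polynomial does not split into linear factors over ℚ, so A has no Jordan form over ℚ; the rational canonical form exists over any field.

R = [[0, 2, 0, 0, 0], [1, 2, 0, 0, 0], [0, 0, 0, 0, 0], [0, 0, 1, 0, 2], [0, 0, 0, 1, 2]]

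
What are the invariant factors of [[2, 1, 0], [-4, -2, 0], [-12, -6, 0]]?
x, x^2

The Jordan structure of A has elementary divisors x^2, x. Arranging the block sizes at each eigenvalue in decreasing order and taking row products gives the invariant factors.

Invariant factors (smallest first, each dividing the next): x, x^2.

Check: the last factor x^2 is the minimal polynomial, and the product x^3 is the characteristic polynomial.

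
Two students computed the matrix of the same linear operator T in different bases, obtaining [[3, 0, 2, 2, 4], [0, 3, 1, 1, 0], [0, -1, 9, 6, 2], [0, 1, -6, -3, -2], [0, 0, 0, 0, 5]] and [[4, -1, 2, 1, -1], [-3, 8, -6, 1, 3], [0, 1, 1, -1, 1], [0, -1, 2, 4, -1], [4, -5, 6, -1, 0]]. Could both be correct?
Yes.

Two matrices over a field are similar if and only if they have the same invariant factors.

Both A and B have characteristic polynomial (x - 5)(x - 3)^4 and minimal polynomial (x - 5)(x - 3)^3. Computing further, both have invariant factors x - 3, (x - 5)(x - 3)^3. Hence A and B are similar.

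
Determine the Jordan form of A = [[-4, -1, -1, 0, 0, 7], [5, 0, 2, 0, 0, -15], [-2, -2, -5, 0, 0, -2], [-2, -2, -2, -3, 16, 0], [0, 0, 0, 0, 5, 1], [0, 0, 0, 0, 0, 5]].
J = [[-3, 1, 0, 0, 0, 0], [0, -3, 1, 0, 0, 0], [0, 0, -3, 0, 0, 0], [0, 0, 0, -3, 0, 0], [0, 0, 0, 0, 5, 1], [0, 0, 0, 0, 0, 5]]

The characteristic polynomial is det(xI - A) = (x - 5)^2(x + 3)^4, so the eigenvalues are -3 (algebraic multiplicity 4), 5 (algebraic multiplicity 2).

For λ = -3: rank(A + 3I) = 4, rank((A + 3I)^2) = 3, rank((A + 3I)^3) = 2. The eigenspace has dimension 6 - 4 = 2, so there are 2 Jordan blocks; the rank sequence gives block sizes [3, 1].

For λ = 5: rank(A - 5I) = 5, rank((A - 5I)^2) = 4. The eigenspace has dimension 6 - 5 = 1, so there is 1 Jordan block; the rank sequence gives block sizes [2].

Assembling the blocks gives the Jordan form J above.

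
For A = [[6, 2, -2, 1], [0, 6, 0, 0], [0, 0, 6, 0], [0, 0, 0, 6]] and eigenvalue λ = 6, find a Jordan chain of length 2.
We seek v_1 ∈ ker((A - 6I)^2) \ ker(A - 6I), then set v_{i+1} = (A - 6I) v_i.

One such chain is v_1 = [[0, 2, 1, -1]]^T, v_2 = [[1, 0, 0, 0]]^T. Check: (A - 6I) v_2 = [[0, 0, 0, 0]]^T = 0.

v_1 = [[0, 2, 1, -1]]^T, v_2 = [[1, 0, 0, 0]]^T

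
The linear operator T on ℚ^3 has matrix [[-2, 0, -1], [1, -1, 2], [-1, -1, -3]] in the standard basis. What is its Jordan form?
The characteristic polynomial is det(xI - A) = (x + 2)^3, so the eigenvalues are -2 (algebraic multiplicity 3).

For λ = -2: rank(A + 2I) = 2, rank((A + 2I)^2) = 1, rank((A + 2I)^3) = 0. The eigenspace has dimension 3 - 2 = 1, so there is 1 Jordan block; the rank sequence gives block sizes [3].

Assembling the blocks gives the Jordan form J above.

J = [[-2, 1, 0], [0, -2, 1], [0, 0, -2]]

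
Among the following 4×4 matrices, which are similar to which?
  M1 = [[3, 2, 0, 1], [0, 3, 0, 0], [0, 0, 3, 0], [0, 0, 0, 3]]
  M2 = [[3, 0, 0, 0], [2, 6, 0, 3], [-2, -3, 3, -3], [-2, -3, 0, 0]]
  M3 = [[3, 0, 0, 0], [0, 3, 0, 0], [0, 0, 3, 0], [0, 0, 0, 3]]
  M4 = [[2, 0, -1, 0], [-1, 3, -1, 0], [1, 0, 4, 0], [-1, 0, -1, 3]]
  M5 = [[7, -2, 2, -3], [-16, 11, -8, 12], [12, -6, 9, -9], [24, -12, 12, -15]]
Characteristic polynomials: χ_{M1} = (x - 3)^4, χ_{M2} = (x - 3)^4, χ_{M3} = (x - 3)^4, χ_{M4} = (x - 3)^4, χ_{M5} = (x - 3)^4.

{M1, M2, M4, M5}: invariant factors x - 3, x - 3, (x - 3)^2.

{M3}: invariant factors x - 3, x - 3, x - 3, x - 3.

Matrices are similar if and only if their invariant-factor lists agree; the partition into similarity classes is {M1, M2, M4, M5}, {M3}.

2 classes: {M1, M2, M4, M5}, {M3}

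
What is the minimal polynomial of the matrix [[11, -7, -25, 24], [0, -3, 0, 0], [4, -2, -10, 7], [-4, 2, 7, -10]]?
m_A(x) = (x + 3)^3

The characteristic polynomial factors as (x + 3)^4. The minimal polynomial is ∏(x - λ)^{k_λ} where k_λ is the size of the largest Jordan block at λ.

For λ = -3: rank(A + 3I) = 2, and the largest Jordan block has size 3 (the smallest k with rank((A + 3I)^k) = rank((A + 3I)^(k+1))).

So m_A(x) = (x + 3)^3.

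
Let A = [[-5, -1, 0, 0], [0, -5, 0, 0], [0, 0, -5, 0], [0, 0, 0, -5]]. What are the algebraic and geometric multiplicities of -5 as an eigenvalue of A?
The characteristic polynomial is (x + 5)^4, so the factor x + 5 appears with exponent 4: the algebraic multiplicity is 4.

rank(A + 5I) = 1, so the eigenspace has dimension 4 - 1 = 3: the geometric multiplicity is 3.

Since 3 < 4, A is not diagonalizable.

algebraic multiplicity 4, geometric multiplicity 3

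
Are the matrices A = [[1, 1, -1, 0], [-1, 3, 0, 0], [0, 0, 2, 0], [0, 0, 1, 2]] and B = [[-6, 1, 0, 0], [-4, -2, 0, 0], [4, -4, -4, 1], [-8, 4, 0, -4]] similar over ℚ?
No.

trace(A) = 8 but trace(B) = -16. The trace is a similarity invariant, so A and B are not similar.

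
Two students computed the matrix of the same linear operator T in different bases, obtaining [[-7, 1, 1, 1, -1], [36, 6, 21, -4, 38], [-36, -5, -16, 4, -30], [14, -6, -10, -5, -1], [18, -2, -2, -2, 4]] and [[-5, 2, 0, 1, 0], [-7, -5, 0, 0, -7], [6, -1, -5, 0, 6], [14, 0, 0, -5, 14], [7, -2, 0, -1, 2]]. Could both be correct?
Two matrices over a field are similar if and only if they have the same invariant factors.

Both A and B have characteristic polynomial (x - 2)(x + 5)^4 and minimal polynomial (x - 2)(x + 5)^2. Computing further, both have invariant factors (x + 5)^2, (x - 2)(x + 5)^2. Hence A and B are similar.

Yes.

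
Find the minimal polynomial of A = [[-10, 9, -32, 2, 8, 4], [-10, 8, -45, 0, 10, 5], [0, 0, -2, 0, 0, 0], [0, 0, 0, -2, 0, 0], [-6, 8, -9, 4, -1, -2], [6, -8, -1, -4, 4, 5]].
The characteristic polynomial factors as (x - 3)^2(x + 2)^4. The minimal polynomial is ∏(x - λ)^{k_λ} where k_λ is the size of the largest Jordan block at λ.

For λ = -2: rank(A + 2I) = 3, and the largest Jordan block has size 2 (the smallest k with rank((A + 2I)^k) = rank((A + 2I)^(k+1))).
For λ = 3: rank(A - 3I) = 4, and the largest Jordan block has size 1 (the smallest k with rank((A - 3I)^k) = rank((A - 3I)^(k+1))).

So m_A(x) = (x - 3)(x + 2)^2.

m_A(x) = (x - 3)(x + 2)^2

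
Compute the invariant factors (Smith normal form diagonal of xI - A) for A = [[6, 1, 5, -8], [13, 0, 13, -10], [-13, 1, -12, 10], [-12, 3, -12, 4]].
x - 1, (x - 1)(x + 2)^2

The Jordan structure of A has elementary divisors (x + 2)^2, (x - 1), (x - 1). Arranging the block sizes at each eigenvalue in decreasing order and taking row products gives the invariant factors.

Invariant factors (smallest first, each dividing the next): x - 1, (x - 1)(x + 2)^2.

Check: the last factor (x - 1)(x + 2)^2 is the minimal polynomial, and the product (x - 1)^2(x + 2)^2 is the characteristic polynomial.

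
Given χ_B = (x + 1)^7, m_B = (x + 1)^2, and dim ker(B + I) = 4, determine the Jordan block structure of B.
Jordan blocks: (-1, 2), (-1, 2), (-1, 2), (-1, 1)

λ = -1: algebraic multiplicity 7 (exponent in χ_B), largest block size 2 (exponent in m_B), 4 blocks (geometric multiplicity). These force block sizes [2, 2, 2, 1].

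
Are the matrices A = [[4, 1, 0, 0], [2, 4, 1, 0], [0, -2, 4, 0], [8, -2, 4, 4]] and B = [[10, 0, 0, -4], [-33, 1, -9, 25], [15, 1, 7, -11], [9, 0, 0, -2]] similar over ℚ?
Yes.

Two matrices over a field are similar if and only if they have the same invariant factors.

Both A and B have characteristic polynomial (x - 4)^4 and minimal polynomial (x - 4)^3. Computing further, both have invariant factors x - 4, (x - 4)^3. Hence A and B are similar.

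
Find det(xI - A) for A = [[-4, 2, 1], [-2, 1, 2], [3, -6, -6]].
χ_A(x) = (x + 3)^3

xI - A = [[x + 4, -2, -1], [2, x - 1, -2], [-3, 6, x + 6]].

Expanding det(xI - A) along the first row:
det(xI - A) = + (x + 4)·det([[x - 1, -2], [6, x + 6]]) - (-2)·det([[2, -2], [-3, x + 6]]) + (-1)·det([[2, x - 1], [-3, 6]]).

Evaluating gives χ_A(x) = x^3 + 9x^2 + 27x + 27 = (x + 3)^3.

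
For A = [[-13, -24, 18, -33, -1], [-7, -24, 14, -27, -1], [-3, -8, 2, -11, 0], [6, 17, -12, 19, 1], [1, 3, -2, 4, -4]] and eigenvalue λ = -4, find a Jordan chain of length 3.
We seek v_1 ∈ ker((A + 4I)^3) \ ker((A + 4I)^2), then set v_{i+1} = (A + 4I) v_i.

One such chain is v_1 = [[3, 2, 1, -2, 0]]^T, v_2 = [[9, 7, 3, -6, -1]]^T, v_3 = [[4, 2, 1, -2, 0]]^T. Check: (A + 4I) v_3 = [[0, 0, 0, 0, 0]]^T = 0.

v_1 = [[3, 2, 1, -2, 0]]^T, v_2 = [[9, 7, 3, -6, -1]]^T, v_3 = [[4, 2, 1, -2, 0]]^T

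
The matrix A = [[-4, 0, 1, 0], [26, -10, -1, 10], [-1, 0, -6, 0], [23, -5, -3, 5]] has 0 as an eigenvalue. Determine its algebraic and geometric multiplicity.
algebraic multiplicity 1, geometric multiplicity 1

The characteristic polynomial is x(x + 5)^3, so the factor x appears with exponent 1: the algebraic multiplicity is 1.

rank(A) = 3, so the eigenspace has dimension 4 - 3 = 1: the geometric multiplicity is 1.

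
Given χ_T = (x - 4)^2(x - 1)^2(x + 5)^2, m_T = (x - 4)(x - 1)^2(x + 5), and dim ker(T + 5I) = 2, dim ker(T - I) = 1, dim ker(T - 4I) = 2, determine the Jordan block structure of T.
Jordan blocks: (-5, 1), (-5, 1), (1, 2), (4, 1), (4, 1)

λ = -5: algebraic multiplicity 2 (exponent in χ_T), largest block size 1 (exponent in m_T), 2 blocks (geometric multiplicity). These force block sizes [1, 1].
λ = 1: algebraic multiplicity 2 (exponent in χ_T), largest block size 2 (exponent in m_T), 1 block (geometric multiplicity). This forces block sizes [2].
λ = 4: algebraic multiplicity 2 (exponent in χ_T), largest block size 1 (exponent in m_T), 2 blocks (geometric multiplicity). These force block sizes [1, 1].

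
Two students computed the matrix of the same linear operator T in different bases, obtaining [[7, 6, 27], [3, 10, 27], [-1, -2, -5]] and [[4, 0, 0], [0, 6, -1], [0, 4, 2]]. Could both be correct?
Two matrices over a field are similar if and only if they have the same invariant factors.

Both A and B have characteristic polynomial (x - 4)^3 and minimal polynomial (x - 4)^2. Computing further, both have invariant factors x - 4, (x - 4)^2. Hence A and B are similar.

Yes.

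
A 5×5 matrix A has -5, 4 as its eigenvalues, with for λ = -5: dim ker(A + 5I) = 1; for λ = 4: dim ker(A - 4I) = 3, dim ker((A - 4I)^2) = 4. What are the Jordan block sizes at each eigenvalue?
λ = -5: successive nullity increments [1] count blocks of size ≥ k; block sizes are [1].
λ = 4: successive nullity increments [3, 1] count blocks of size ≥ k; block sizes are [2, 1, 1].

Jordan blocks: (-5, 1), (4, 2), (4, 1), (4, 1)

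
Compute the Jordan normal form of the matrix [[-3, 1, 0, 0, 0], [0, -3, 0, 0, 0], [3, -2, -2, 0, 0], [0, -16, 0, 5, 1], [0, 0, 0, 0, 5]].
J = [[-3, 1, 0, 0, 0], [0, -3, 0, 0, 0], [0, 0, -2, 0, 0], [0, 0, 0, 5, 1], [0, 0, 0, 0, 5]]

The characteristic polynomial is det(xI - A) = (x - 5)^2(x + 2)(x + 3)^2, so the eigenvalues are -3 (algebraic multiplicity 2), -2 (algebraic multiplicity 1), 5 (algebraic multiplicity 2).

For λ = -3: rank(A + 3I) = 4, rank((A + 3I)^2) = 3. The eigenspace has dimension 5 - 4 = 1, so there is 1 Jordan block; the rank sequence gives block sizes [2].

For λ = -2: algebraic multiplicity 1 gives one 1×1 block.

For λ = 5: rank(A - 5I) = 4, rank((A - 5I)^2) = 3. The eigenspace has dimension 5 - 4 = 1, so there is 1 Jordan block; the rank sequence gives block sizes [2].

Assembling the blocks gives the Jordan form J above.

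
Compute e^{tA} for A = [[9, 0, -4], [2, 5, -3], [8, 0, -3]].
A has Jordan form J = [[1, 0, 0], [0, 5, 1], [0, 0, 5]] with A = PJP^{-1}, so e^{tA} = P e^{tJ} P^{-1}.

For a Jordan block J_k(λ), e^{tJ_k(λ)} = e^{λt} · (I + tN + t^2 N^2/2! + ... + t^{k-1} N^{k-1}/(k-1)!) where N is the nilpotent superdiagonal part.

Assembling the blocks and conjugating back gives the entries of e^{tA} as shown above.

e^{tA} = [[2*e^{5*t} - e^{t}, 0, -e^{5*t} + e^{t}], [-2*t*e^{5*t} + e^{5*t} - e^{t}, e^{5*t}, t*e^{5*t} - e^{5*t} + e^{t}], [2*(e^{4*t} - 1)*e^{t}, 0, (2 - e^{4*t})*e^{t}]]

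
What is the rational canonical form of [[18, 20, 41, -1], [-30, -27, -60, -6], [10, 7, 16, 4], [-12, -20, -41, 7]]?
The invariant factors of A (the non-unit diagonal entries of the Smith normal form of xI - A over ℚ[x]) are x - 6, (x - 6)(x - 1)^2, each dividing the next. The characteristic polynomial is their product, (x - 6)^2(x - 1)^2.

The rational canonical form is the block-diagonal matrix of companion matrices C(f_i):
R = [[6, 0, 0, 0], [0, 0, 0, 6], [0, 1, 0, -13], [0, 0, 1, 8]].

R = [[6, 0, 0, 0], [0, 0, 0, 6], [0, 1, 0, -13], [0, 0, 1, 8]]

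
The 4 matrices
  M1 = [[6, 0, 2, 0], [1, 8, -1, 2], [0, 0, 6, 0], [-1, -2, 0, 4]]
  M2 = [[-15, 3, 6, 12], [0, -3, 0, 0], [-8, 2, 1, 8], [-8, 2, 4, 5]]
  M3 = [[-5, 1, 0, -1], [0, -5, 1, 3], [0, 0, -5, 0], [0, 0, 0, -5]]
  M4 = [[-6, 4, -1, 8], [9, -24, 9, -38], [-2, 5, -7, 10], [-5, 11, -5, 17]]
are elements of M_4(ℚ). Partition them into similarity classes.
Characteristic polynomials: χ_{M1} = (x - 6)^4, χ_{M2} = (x + 3)^4, χ_{M3} = (x + 5)^4, χ_{M4} = (x + 5)^4.

{M1}: invariant factors (x - 6)^2, (x - 6)^2.

{M2}: invariant factors x + 3, x + 3, (x + 3)^2.

{M3, M4}: invariant factors x + 5, (x + 5)^3.

Matrices are similar if and only if their invariant-factor lists agree; the partition into similarity classes is {M1}, {M2}, {M3, M4}.

3 classes: {M1}, {M2}, {M3, M4}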